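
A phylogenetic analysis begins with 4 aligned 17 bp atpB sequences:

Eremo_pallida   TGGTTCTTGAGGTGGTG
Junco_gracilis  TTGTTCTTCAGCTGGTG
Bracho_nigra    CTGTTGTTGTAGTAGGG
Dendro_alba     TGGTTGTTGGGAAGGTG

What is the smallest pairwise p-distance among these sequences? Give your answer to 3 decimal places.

Pairwise Hamming distances:
  Eremo_pallida vs Junco_gracilis: 3
  Eremo_pallida vs Bracho_nigra: 7
  Eremo_pallida vs Dendro_alba: 4
  Junco_gracilis vs Bracho_nigra: 8
  Junco_gracilis vs Dendro_alba: 6
  Bracho_nigra vs Dendro_alba: 8
The smallest is 3 mismatches, between Eremo_pallida and Junco_gracilis; p = 3/17 = 0.176.

0.176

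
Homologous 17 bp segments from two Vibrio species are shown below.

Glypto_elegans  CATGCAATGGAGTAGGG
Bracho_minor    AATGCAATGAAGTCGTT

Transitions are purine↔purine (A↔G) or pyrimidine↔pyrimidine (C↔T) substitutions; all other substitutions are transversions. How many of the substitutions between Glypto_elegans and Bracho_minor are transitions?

1

The sequences differ at positions 1 (C/A, transversion), 10 (G/A, transition), 14 (A/C, transversion), 16 (G/T, transversion), 17 (G/T, transversion).
Of the 5 differences, 1 transition and 4 transversions, so the answer is 1.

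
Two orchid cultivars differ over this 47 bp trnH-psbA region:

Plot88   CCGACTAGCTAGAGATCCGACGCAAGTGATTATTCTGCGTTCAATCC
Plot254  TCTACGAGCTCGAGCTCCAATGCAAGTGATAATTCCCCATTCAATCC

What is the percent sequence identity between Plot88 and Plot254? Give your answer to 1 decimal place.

76.6%

The sequences differ at positions 1 (C/T), 3 (G/T), 6 (T/G), 11 (A/C), 15 (A/C), 19 (G/A), 21 (C/T), 31 (T/A), 36 (T/C), 37 (G/C), 39 (G/A).
36 of the 47 sites match, so the percent identity is 36/47 × 100 = 76.6%.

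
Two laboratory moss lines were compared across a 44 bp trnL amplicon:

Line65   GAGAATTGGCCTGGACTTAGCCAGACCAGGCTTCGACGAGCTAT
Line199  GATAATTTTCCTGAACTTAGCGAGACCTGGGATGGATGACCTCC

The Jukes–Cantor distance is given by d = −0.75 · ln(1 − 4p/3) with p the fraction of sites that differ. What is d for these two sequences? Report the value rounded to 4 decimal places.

Differing sites — 3:G/T; 8:G/T; 9:G/T; 14:G/A; 22:C/G; 28:A/T; 31:C/G; 32:T/A; 34:C/G; 37:C/T; 40:G/C; 43:A/C; 44:T/C.
p = 13/44 = 0.295455.
d = −0.75 · ln(1 − (4/3)·0.295455) = −0.75 · ln(0.606060) = −0.75 · (-0.500776) = 0.3756.

0.3756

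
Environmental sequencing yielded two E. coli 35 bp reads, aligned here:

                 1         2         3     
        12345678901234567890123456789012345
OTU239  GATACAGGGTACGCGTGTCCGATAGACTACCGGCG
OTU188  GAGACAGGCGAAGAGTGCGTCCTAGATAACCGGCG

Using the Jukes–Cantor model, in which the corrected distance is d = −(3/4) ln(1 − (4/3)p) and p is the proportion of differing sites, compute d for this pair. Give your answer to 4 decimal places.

Mismatches occur at site 3 (T→G), site 9 (G→C), site 10 (T→G), site 12 (C→A), site 14 (C→A), site 18 (T→C), site 19 (C→G), site 20 (C→T), site 21 (G→C), site 22 (A→C), site 27 (C→T), site 28 (T→A).
p = 12/35 = 0.342857.
d = −0.75 · ln(1 − (4/3)·0.342857) = −0.75 · ln(0.542857) = −0.75 · (-0.610909) = 0.4582.

0.4582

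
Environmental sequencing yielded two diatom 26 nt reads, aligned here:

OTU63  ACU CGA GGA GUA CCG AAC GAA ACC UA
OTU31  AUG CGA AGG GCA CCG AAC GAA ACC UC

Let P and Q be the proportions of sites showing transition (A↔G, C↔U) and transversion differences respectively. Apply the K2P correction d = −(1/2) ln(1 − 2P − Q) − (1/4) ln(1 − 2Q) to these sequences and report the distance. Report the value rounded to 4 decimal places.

Mismatches occur at site 2 (C/U, transition), site 3 (U/G, transversion), site 7 (G/A, transition), site 9 (A/G, transition), site 11 (U/C, transition), site 26 (A/C, transversion).
Of the 6 differences, 4 transitions and 2 transversions over 26 sites: P = 4/26 = 0.153846, Q = 2/26 = 0.076923.
d = −0.5·ln(0.615385) − 0.25·ln(0.846154) = −0.5·(-0.485507) − 0.25·(-0.167054) = 0.2845.

0.2845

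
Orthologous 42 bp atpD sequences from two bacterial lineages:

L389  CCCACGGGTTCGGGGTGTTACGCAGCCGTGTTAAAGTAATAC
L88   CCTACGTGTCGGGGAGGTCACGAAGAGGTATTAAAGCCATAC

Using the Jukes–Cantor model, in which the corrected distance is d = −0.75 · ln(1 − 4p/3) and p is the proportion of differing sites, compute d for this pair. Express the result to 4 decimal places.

The sequences differ at positions 3 (C/T), 7 (G/T), 10 (T/C), 11 (C/G), 15 (G/A), 16 (T/G), 19 (T/C), 23 (C/A), 26 (C/A), 27 (C/G), 30 (G/A), 37 (T/C), 38 (A/C).
p = 13/42 = 0.309524.
d = −0.75 · ln(1 − (4/3)·0.309524) = −0.75 · ln(0.587301) = −0.75 · (-0.532218) = 0.3992.

0.3992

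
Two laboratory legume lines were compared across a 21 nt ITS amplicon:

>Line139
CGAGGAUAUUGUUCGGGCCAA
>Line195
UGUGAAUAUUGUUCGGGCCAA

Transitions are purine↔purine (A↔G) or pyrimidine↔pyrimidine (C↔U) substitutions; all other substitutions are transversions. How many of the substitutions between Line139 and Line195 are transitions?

2

Differing sites — 1:C/U (Ti); 3:A/U (Tv); 5:G/A (Ti).
Of the 3 differences, 2 transitions and 1 transversion, so the answer is 2.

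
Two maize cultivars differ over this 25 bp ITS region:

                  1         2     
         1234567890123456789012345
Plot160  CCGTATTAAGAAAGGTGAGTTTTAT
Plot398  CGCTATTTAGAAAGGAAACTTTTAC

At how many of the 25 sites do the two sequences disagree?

7

Differing sites — 2:C/G; 3:G/C; 8:A/T; 16:T/A; 17:G/A; 19:G/C; 25:T/C.
That gives 7 mismatches out of 25 aligned sites, so the Hamming distance is 7.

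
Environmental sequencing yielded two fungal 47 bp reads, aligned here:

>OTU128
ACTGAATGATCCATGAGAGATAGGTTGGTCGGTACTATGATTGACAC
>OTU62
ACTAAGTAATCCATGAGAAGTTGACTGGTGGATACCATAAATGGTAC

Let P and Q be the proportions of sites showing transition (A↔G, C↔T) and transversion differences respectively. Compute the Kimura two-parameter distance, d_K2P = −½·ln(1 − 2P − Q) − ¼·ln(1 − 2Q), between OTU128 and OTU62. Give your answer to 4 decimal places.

0.4614

The sequences differ at positions 4 (G/A, transition), 6 (A/G, transition), 8 (G/A, transition), 19 (G/A, transition), 20 (A/G, transition), 22 (A/T, transversion), 24 (G/A, transition), 25 (T/C, transition), 30 (C/G, transversion), 32 (G/A, transition), 36 (T/C, transition), 39 (G/A, transition), 41 (T/A, transversion), 44 (A/G, transition), 45 (C/T, transition).
Of the 15 differences, 12 transitions and 3 transversions over 47 sites: P = 12/47 = 0.255319, Q = 3/47 = 0.063830.
d = −0.5·ln(0.425532) − 0.25·ln(0.872340) = −0.5·(-0.854415) − 0.25·(-0.136576) = 0.4614.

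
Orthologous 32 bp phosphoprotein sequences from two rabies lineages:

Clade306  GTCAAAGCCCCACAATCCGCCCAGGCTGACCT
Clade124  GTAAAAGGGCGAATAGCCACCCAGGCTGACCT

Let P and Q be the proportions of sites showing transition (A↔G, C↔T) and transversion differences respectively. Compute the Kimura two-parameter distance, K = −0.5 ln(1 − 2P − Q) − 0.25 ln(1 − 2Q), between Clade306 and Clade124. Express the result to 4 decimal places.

The sequences differ at positions 3 (C/A, transversion), 8 (C/G, transversion), 9 (C/G, transversion), 11 (C/G, transversion), 13 (C/A, transversion), 14 (A/T, transversion), 16 (T/G, transversion), 19 (G/A, transition).
Of the 8 differences, 1 transition and 7 transversions over 32 sites: P = 1/32 = 0.031250, Q = 7/32 = 0.218750.
d = −0.5·ln(0.718750) − 0.25·ln(0.562500) = −0.5·(-0.330242) − 0.25·(-0.575364) = 0.3090.

0.3090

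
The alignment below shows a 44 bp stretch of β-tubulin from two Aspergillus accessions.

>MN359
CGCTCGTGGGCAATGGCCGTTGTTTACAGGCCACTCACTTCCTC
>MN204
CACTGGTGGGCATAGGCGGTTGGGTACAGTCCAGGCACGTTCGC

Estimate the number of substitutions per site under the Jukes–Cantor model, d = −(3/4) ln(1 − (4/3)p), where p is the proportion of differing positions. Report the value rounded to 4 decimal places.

0.3756

Differing sites — 2:G/A; 5:C/G; 13:A/T; 14:T/A; 18:C/G; 23:T/G; 24:T/G; 30:G/T; 34:C/G; 35:T/G; 39:T/G; 41:C/T; 43:T/G.
p = 13/44 = 0.295455.
d = −0.75 · ln(1 − (4/3)·0.295455) = −0.75 · ln(0.606060) = −0.75 · (-0.500776) = 0.3756.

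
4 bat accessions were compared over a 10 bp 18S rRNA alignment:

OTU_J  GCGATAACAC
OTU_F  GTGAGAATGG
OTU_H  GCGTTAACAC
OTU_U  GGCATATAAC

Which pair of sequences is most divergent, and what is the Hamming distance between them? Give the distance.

7

Pairwise Hamming distances:
  OTU_J vs OTU_F: 5
  OTU_J vs OTU_H: 1
  OTU_J vs OTU_U: 4
  OTU_F vs OTU_H: 6
  OTU_F vs OTU_U: 7
  OTU_H vs OTU_U: 5
The largest is 7, between OTU_F and OTU_U.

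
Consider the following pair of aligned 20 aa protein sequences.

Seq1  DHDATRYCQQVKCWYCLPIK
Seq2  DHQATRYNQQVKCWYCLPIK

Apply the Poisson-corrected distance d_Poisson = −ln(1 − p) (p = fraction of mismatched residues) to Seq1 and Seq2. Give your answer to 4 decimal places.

0.1054

Mismatches occur at site 3 (D→Q), site 8 (C→N).
p = 2/20 = 0.100000.
d = −ln(1 − 0.100000) = −ln(0.900000) = 0.1054.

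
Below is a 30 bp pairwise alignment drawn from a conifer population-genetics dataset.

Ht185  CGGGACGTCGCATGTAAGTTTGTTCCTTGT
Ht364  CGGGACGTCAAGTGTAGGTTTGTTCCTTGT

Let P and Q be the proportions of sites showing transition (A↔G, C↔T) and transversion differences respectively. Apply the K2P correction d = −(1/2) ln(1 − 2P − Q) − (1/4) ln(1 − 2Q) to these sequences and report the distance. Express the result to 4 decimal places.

Differing sites — 10:G/A (Ti); 11:C/A (Tv); 12:A/G (Ti); 17:A/G (Ti).
Of the 4 differences, 3 transitions and 1 transversion over 30 sites: P = 3/30 = 0.100000, Q = 1/30 = 0.033333.
d = −0.5·ln(0.766667) − 0.25·ln(0.933334) = −0.5·(-0.265703) − 0.25·(-0.068992) = 0.1501.

0.1501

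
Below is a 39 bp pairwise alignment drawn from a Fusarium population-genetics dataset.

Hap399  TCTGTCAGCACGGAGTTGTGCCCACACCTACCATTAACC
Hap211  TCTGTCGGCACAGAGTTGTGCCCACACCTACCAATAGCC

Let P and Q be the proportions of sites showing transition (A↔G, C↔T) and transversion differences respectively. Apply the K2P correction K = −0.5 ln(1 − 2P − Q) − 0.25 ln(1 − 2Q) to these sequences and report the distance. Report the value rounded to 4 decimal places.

0.1121

Differing sites — 7:A/G (Ti); 12:G/A (Ti); 34:T/A (Tv); 37:A/G (Ti).
Of the 4 differences, 3 transitions and 1 transversion over 39 sites: P = 3/39 = 0.076923, Q = 1/39 = 0.025641.
d = −0.5·ln(0.820513) − 0.25·ln(0.948718) = −0.5·(-0.197826) − 0.25·(-0.052644) = 0.1121.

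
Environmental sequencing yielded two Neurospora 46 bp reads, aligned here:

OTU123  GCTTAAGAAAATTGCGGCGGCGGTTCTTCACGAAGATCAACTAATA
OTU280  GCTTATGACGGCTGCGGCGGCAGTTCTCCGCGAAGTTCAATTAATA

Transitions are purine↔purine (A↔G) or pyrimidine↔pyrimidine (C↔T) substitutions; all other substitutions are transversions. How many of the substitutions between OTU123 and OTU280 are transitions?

Mismatches occur at site 6 (A→T, transversion), site 9 (A→C, transversion), site 10 (A→G, transition), site 11 (A→G, transition), site 12 (T→C, transition), site 22 (G→A, transition), site 28 (T→C, transition), site 30 (A→G, transition), site 36 (A→T, transversion), site 41 (C→T, transition).
Of the 10 differences, 7 transitions and 3 transversions, so the answer is 7.

7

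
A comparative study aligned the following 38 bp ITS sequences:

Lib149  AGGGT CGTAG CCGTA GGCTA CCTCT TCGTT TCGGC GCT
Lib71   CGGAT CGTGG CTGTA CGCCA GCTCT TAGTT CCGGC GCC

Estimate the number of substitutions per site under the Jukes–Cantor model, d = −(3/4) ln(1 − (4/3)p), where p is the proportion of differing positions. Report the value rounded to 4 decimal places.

0.3241

The sequences differ at positions 1 (A/C), 4 (G/A), 9 (A/G), 12 (C/T), 16 (G/C), 19 (T/C), 21 (C/G), 27 (C/A), 31 (T/C), 38 (T/C).
p = 10/38 = 0.263158.
d = −0.75 · ln(1 − (4/3)·0.263158) = −0.75 · ln(0.649123) = −0.75 · (-0.432133) = 0.3241.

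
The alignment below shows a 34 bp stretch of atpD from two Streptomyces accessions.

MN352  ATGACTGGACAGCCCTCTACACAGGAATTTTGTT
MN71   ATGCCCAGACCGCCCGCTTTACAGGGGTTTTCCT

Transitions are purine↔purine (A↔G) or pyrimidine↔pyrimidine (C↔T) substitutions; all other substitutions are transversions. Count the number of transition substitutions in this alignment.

Differing sites — 4:A/C (Tv); 6:T/C (Ti); 7:G/A (Ti); 11:A/C (Tv); 16:T/G (Tv); 19:A/T (Tv); 20:C/T (Ti); 26:A/G (Ti); 27:A/G (Ti); 32:G/C (Tv); 33:T/C (Ti).
Of the 11 differences, 6 transitions and 5 transversions, so the answer is 6.

6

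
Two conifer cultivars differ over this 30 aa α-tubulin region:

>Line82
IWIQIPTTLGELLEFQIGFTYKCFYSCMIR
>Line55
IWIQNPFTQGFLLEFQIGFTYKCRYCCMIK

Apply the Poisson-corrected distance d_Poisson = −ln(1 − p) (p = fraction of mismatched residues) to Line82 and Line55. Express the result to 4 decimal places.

0.2657

Differing sites — 5:I/N; 7:T/F; 9:L/Q; 11:E/F; 24:F/R; 26:S/C; 30:R/K.
p = 7/30 = 0.233333.
d = −ln(1 − 0.233333) = −ln(0.766667) = 0.2657.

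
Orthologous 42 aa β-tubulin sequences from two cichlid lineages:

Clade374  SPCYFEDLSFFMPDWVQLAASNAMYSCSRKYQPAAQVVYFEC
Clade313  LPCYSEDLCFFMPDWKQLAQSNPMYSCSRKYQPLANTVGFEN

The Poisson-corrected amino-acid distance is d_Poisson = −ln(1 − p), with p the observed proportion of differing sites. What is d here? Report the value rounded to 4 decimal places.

0.3037

Differing sites — 1:S/L; 5:F/S; 9:S/C; 16:V/K; 20:A/Q; 23:A/P; 34:A/L; 36:Q/N; 37:V/T; 39:Y/G; 42:C/N.
p = 11/42 = 0.261905.
d = −ln(1 − 0.261905) = −ln(0.738095) = 0.3037.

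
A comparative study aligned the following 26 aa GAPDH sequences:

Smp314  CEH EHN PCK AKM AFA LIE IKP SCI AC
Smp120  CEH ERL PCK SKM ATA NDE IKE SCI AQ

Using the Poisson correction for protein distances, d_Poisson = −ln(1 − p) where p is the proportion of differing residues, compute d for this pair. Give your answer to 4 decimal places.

0.3677

The sequences differ at positions 5 (H/R), 6 (N/L), 10 (A/S), 14 (F/T), 16 (L/N), 17 (I/D), 21 (P/E), 26 (C/Q).
p = 8/26 = 0.307692.
d = −ln(1 − 0.307692) = −ln(0.692308) = 0.3677.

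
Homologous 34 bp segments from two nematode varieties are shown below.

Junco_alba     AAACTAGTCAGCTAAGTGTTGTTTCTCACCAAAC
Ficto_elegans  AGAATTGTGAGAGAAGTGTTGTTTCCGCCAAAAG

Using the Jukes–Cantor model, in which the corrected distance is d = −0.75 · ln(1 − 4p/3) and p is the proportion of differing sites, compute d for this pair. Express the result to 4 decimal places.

Differing sites — 2:A/G; 4:C/A; 6:A/T; 9:C/G; 12:C/A; 13:T/G; 26:T/C; 27:C/G; 28:A/C; 30:C/A; 34:C/G.
p = 11/34 = 0.323529.
d = −0.75 · ln(1 − (4/3)·0.323529) = −0.75 · ln(0.568628) = −0.75 · (-0.564529) = 0.4234.

0.4234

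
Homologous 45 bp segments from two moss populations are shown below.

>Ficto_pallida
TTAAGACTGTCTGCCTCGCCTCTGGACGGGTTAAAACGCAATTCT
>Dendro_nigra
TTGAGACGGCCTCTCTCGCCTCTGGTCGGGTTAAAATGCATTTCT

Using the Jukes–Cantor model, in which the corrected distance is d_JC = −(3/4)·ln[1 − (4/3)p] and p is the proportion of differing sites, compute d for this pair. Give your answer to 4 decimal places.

0.2029

Differing sites — 3:A/G; 8:T/G; 10:T/C; 13:G/C; 14:C/T; 26:A/T; 37:C/T; 41:A/T.
p = 8/45 = 0.177778.
d = −0.75 · ln(1 − (4/3)·0.177778) = −0.75 · ln(0.762963) = −0.75 · (-0.270546) = 0.2029.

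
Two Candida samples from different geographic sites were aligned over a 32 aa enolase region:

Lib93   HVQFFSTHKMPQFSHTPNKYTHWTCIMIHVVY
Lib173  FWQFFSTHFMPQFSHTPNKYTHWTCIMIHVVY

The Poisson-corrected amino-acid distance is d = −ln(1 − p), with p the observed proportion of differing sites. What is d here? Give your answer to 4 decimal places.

0.0984

Mismatches occur at site 1 (H→F), site 2 (V→W), site 9 (K→F).
p = 3/32 = 0.093750.
d = −ln(1 − 0.093750) = −ln(0.906250) = 0.0984.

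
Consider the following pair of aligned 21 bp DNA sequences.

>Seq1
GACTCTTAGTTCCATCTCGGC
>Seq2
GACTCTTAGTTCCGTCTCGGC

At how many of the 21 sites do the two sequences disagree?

A single mismatch occurs at site 14 (A→G).
That gives 1 mismatch out of 21 aligned sites, so the Hamming distance is 1.

1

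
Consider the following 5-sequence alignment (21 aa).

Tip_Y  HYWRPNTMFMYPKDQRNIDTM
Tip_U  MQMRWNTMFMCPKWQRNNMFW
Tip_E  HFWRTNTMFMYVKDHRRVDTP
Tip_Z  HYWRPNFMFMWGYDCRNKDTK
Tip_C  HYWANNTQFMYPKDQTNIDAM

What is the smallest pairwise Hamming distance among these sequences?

Pairwise Hamming distances:
  Tip_Y vs Tip_U: 10
  Tip_Y vs Tip_E: 7
  Tip_Y vs Tip_Z: 7
  Tip_Y vs Tip_C: 5
  Tip_U vs Tip_E: 13
  Tip_U vs Tip_Z: 14
  Tip_U vs Tip_C: 13
  Tip_E vs Tip_Z: 10
  Tip_E vs Tip_C: 11
  Tip_Z vs Tip_C: 12
The smallest is 5, between Tip_Y and Tip_C.

5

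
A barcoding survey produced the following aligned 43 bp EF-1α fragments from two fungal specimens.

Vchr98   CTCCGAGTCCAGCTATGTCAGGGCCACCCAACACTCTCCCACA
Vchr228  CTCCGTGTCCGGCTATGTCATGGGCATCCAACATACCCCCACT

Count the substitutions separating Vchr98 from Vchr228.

9

Differing sites — 6:A/T; 11:A/G; 21:G/T; 24:C/G; 27:C/T; 34:C/T; 35:T/A; 37:T/C; 43:A/T.
That gives 9 mismatches out of 43 aligned sites, so the Hamming distance is 9.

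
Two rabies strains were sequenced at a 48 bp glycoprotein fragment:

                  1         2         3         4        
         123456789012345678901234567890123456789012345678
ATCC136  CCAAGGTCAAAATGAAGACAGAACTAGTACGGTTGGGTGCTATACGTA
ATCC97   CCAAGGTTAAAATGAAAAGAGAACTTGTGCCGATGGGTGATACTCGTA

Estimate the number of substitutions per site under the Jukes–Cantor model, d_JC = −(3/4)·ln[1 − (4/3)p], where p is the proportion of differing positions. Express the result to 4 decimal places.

0.2441

The sequences differ at positions 8 (C/T), 17 (G/A), 19 (C/G), 26 (A/T), 29 (A/G), 31 (G/C), 33 (T/A), 40 (C/A), 43 (T/C), 44 (A/T).
p = 10/48 = 0.208333.
d = −0.75 · ln(1 − (4/3)·0.208333) = −0.75 · ln(0.722223) = −0.75 · (-0.325421) = 0.2441.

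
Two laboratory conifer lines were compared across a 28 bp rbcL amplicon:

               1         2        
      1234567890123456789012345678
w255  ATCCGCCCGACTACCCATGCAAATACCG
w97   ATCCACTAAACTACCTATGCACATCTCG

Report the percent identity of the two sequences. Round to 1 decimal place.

71.4%

Mismatches occur at site 5 (G/A), site 7 (C/T), site 8 (C/A), site 9 (G/A), site 16 (C/T), site 22 (A/C), site 25 (A/C), site 26 (C/T).
20 of the 28 sites match, so the percent identity is 20/28 × 100 = 71.4%.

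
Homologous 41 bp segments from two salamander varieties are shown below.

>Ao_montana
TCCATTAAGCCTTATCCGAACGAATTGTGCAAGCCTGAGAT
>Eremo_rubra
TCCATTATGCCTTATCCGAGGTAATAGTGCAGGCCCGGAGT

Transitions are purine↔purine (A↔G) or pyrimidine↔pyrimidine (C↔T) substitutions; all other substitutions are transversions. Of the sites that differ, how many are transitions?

6

The sequences differ at positions 8 (A/T, transversion), 20 (A/G, transition), 21 (C/G, transversion), 22 (G/T, transversion), 26 (T/A, transversion), 32 (A/G, transition), 36 (T/C, transition), 38 (A/G, transition), 39 (G/A, transition), 40 (A/G, transition).
Of the 10 differences, 6 transitions and 4 transversions, so the answer is 6.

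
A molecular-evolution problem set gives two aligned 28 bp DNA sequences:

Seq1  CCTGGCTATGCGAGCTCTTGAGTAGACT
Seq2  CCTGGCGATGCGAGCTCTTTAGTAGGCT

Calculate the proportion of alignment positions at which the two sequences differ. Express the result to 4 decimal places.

0.1071

Differing sites — 7:T/G; 20:G/T; 26:A/G.
There are 3 differences over 28 sites, so p = 3/28 = 0.1071.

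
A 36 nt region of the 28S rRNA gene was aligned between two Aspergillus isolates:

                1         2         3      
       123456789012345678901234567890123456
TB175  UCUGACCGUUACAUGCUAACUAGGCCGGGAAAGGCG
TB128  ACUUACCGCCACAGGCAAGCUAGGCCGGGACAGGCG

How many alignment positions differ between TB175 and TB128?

The sequences differ at positions 1 (U/A), 4 (G/U), 9 (U/C), 10 (U/C), 14 (U/G), 17 (U/A), 19 (A/G), 31 (A/C).
That gives 8 mismatches out of 36 aligned sites, so the Hamming distance is 8.

8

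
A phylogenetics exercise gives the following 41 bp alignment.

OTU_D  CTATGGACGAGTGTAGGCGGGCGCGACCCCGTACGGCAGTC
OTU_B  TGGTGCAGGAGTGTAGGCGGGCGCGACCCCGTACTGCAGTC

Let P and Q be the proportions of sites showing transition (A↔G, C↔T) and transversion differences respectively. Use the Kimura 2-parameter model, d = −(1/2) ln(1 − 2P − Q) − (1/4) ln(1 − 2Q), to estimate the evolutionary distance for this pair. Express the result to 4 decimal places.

Differing sites — 1:C/T (Ti); 2:T/G (Tv); 3:A/G (Ti); 6:G/C (Tv); 8:C/G (Tv); 35:G/T (Tv).
Of the 6 differences, 2 transitions and 4 transversions over 41 sites: P = 2/41 = 0.048780, Q = 4/41 = 0.097561.
d = −0.5·ln(0.804879) − 0.25·ln(0.804878) = −0.5·(-0.217063) − 0.25·(-0.217065) = 0.1628.

0.1628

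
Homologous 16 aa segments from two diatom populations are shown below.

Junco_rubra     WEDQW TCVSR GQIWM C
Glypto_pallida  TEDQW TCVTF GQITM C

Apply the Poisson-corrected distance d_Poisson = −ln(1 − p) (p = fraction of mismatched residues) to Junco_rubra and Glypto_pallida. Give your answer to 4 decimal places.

0.2877

Differing sites — 1:W/T; 9:S/T; 10:R/F; 14:W/T.
p = 4/16 = 0.250000.
d = −ln(1 − 0.250000) = −ln(0.750000) = 0.2877.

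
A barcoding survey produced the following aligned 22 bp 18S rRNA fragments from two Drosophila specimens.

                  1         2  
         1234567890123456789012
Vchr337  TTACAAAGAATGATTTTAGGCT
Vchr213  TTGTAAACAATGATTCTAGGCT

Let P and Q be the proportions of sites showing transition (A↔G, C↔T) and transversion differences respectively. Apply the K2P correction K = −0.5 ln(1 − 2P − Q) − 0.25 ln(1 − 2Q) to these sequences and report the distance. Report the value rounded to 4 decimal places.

0.2153

Mismatches occur at site 3 (A↔G, transition), site 4 (C↔T, transition), site 8 (G↔C, transversion), site 16 (T↔C, transition).
Of the 4 differences, 3 transitions and 1 transversion over 22 sites: P = 3/22 = 0.136364, Q = 1/22 = 0.045455.
d = −0.5·ln(0.681817) − 0.25·ln(0.909090) = −0.5·(-0.382994) − 0.25·(-0.095311) = 0.2153.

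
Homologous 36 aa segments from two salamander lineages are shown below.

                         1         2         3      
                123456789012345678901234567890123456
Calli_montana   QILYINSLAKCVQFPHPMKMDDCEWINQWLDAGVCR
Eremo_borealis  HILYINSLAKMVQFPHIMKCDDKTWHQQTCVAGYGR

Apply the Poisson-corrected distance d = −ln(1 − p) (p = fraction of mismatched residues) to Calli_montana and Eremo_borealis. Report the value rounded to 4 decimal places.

0.4480

Differing sites — 1:Q/H; 11:C/M; 17:P/I; 20:M/C; 23:C/K; 24:E/T; 26:I/H; 27:N/Q; 29:W/T; 30:L/C; 31:D/V; 34:V/Y; 35:C/G.
p = 13/36 = 0.361111.
d = −ln(1 − 0.361111) = −ln(0.638889) = 0.4480.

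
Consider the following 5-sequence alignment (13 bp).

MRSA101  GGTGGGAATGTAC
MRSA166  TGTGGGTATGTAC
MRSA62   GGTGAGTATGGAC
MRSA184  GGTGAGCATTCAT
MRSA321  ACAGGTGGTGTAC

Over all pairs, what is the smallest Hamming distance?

Pairwise Hamming distances:
  MRSA101 vs MRSA166: 2
  MRSA101 vs MRSA62: 3
  MRSA101 vs MRSA184: 5
  MRSA101 vs MRSA321: 6
  MRSA166 vs MRSA62: 3
  MRSA166 vs MRSA184: 6
  MRSA166 vs MRSA321: 6
  MRSA62 vs MRSA184: 4
  MRSA62 vs MRSA321: 8
  MRSA184 vs MRSA321: 10
The smallest is 2, between MRSA101 and MRSA166.

2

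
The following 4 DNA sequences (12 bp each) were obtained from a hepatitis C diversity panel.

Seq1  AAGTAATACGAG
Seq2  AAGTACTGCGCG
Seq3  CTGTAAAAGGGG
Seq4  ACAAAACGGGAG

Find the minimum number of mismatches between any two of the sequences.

Pairwise Hamming distances:
  Seq1 vs Seq2: 3
  Seq1 vs Seq3: 5
  Seq1 vs Seq4: 6
  Seq2 vs Seq3: 7
  Seq2 vs Seq4: 7
  Seq3 vs Seq4: 7
The smallest is 3, between Seq1 and Seq2.

3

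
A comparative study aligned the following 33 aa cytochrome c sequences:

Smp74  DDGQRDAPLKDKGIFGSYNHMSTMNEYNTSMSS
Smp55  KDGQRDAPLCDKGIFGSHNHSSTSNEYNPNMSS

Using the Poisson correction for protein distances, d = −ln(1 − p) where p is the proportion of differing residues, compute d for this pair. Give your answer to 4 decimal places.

0.2384

The sequences differ at positions 1 (D/K), 10 (K/C), 18 (Y/H), 21 (M/S), 24 (M/S), 29 (T/P), 30 (S/N).
p = 7/33 = 0.212121.
d = −ln(1 − 0.212121) = −ln(0.787879) = 0.2384.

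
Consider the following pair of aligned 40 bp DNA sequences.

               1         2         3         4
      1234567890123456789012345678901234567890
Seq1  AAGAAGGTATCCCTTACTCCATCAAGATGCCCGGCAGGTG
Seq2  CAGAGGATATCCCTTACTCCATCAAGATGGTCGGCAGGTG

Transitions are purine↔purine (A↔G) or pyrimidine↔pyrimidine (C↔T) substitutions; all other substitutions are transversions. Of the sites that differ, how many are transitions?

3

The sequences differ at positions 1 (A/C, transversion), 5 (A/G, transition), 7 (G/A, transition), 30 (C/G, transversion), 31 (C/T, transition).
Of the 5 differences, 3 transitions and 2 transversions, so the answer is 3.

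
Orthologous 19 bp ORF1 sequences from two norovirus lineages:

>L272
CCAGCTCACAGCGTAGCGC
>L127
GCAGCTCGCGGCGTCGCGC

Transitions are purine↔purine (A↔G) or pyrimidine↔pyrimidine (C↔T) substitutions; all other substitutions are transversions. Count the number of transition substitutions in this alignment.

2

Mismatches occur at site 1 (C/G, transversion), site 8 (A/G, transition), site 10 (A/G, transition), site 15 (A/C, transversion).
Of the 4 differences, 2 transitions and 2 transversions, so the answer is 2.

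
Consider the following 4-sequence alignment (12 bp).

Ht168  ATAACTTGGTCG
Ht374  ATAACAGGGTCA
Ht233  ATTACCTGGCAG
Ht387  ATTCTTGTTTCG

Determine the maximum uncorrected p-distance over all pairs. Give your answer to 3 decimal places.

0.667

Pairwise Hamming distances:
  Ht168 vs Ht374: 3
  Ht168 vs Ht233: 4
  Ht168 vs Ht387: 6
  Ht374 vs Ht233: 6
  Ht374 vs Ht387: 7
  Ht233 vs Ht387: 8
The largest is 8 mismatches, between Ht233 and Ht387; p = 8/12 = 0.667.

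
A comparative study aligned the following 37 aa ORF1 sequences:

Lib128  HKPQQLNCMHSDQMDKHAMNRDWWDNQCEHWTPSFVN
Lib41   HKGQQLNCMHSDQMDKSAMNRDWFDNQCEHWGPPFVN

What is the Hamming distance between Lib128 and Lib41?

The sequences differ at positions 3 (P/G), 17 (H/S), 24 (W/F), 32 (T/G), 34 (S/P).
That gives 5 mismatches out of 37 aligned sites, so the Hamming distance is 5.

5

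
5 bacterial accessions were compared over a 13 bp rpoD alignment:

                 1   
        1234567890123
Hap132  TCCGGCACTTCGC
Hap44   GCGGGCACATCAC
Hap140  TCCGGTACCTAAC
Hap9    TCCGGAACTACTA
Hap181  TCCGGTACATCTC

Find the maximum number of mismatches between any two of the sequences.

7

Pairwise Hamming distances:
  Hap132 vs Hap44: 4
  Hap132 vs Hap140: 4
  Hap132 vs Hap9: 4
  Hap132 vs Hap181: 3
  Hap44 vs Hap140: 5
  Hap44 vs Hap9: 7
  Hap44 vs Hap181: 4
  Hap140 vs Hap9: 6
  Hap140 vs Hap181: 3
  Hap9 vs Hap181: 4
The largest is 7, between Hap44 and Hap9.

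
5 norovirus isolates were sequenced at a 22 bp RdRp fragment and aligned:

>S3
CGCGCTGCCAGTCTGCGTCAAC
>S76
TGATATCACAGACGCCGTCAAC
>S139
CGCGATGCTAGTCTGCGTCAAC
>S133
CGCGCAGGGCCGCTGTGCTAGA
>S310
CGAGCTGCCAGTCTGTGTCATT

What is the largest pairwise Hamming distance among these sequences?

Pairwise Hamming distances:
  S3 vs S76: 9
  S3 vs S139: 2
  S3 vs S133: 11
  S3 vs S310: 4
  S76 vs S139: 9
  S76 vs S133: 18
  S76 vs S310: 11
  S139 vs S133: 12
  S139 vs S310: 6
  S133 vs S310: 11
The largest is 18, between S76 and S133.

18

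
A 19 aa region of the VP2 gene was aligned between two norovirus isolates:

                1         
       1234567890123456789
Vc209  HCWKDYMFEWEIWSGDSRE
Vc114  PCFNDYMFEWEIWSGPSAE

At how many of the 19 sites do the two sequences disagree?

5

The sequences differ at positions 1 (H/P), 3 (W/F), 4 (K/N), 16 (D/P), 18 (R/A).
That gives 5 mismatches out of 19 aligned sites, so the Hamming distance is 5.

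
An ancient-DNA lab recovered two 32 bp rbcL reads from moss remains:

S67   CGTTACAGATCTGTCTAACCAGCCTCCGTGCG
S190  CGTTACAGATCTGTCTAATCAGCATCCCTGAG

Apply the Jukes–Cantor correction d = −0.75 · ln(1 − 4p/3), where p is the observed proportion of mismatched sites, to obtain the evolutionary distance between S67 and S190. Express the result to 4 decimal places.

Differing sites — 19:C/T; 24:C/A; 28:G/C; 31:C/A.
p = 4/32 = 0.125000.
d = −0.75 · ln(1 − (4/3)·0.125000) = −0.75 · ln(0.833333) = −0.75 · (-0.182322) = 0.1367.

0.1367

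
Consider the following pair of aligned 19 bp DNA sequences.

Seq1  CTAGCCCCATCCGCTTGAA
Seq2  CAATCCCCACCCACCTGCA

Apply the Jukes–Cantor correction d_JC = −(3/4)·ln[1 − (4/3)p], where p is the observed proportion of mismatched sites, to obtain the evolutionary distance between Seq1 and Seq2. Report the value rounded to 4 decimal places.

Differing sites — 2:T/A; 4:G/T; 10:T/C; 13:G/A; 15:T/C; 18:A/C.
p = 6/19 = 0.315789.
d = −0.75 · ln(1 − (4/3)·0.315789) = −0.75 · ln(0.578948) = −0.75 · (-0.546543) = 0.4099.

0.4099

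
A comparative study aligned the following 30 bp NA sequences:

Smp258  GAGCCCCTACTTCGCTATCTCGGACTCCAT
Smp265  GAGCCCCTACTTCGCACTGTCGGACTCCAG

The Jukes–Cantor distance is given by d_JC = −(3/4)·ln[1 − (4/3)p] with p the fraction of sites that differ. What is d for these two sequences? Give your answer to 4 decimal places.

Differing sites — 16:T/A; 17:A/C; 19:C/G; 30:T/G.
p = 4/30 = 0.133333.
d = −0.75 · ln(1 − (4/3)·0.133333) = −0.75 · ln(0.822223) = −0.75 · (-0.195744) = 0.1468.

0.1468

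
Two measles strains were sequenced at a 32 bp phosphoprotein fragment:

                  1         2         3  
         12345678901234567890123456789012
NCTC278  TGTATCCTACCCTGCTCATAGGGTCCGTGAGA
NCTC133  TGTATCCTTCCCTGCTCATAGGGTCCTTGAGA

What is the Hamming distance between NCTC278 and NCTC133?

2

The sequences differ at positions 9 (A/T), 27 (G/T).
That gives 2 mismatches out of 32 aligned sites, so the Hamming distance is 2.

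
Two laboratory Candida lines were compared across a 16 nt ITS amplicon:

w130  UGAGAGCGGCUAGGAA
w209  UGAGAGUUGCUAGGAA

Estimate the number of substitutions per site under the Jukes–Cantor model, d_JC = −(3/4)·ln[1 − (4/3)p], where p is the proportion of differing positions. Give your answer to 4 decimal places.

0.1367

Differing sites — 7:C/U; 8:G/U.
p = 2/16 = 0.125000.
d = −0.75 · ln(1 − (4/3)·0.125000) = −0.75 · ln(0.833333) = −0.75 · (-0.182322) = 0.1367.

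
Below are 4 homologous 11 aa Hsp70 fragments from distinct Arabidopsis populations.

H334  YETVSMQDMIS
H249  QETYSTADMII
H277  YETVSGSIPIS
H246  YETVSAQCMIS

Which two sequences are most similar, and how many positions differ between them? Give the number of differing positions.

Pairwise Hamming distances:
  H334 vs H249: 5
  H334 vs H277: 4
  H334 vs H246: 2
  H249 vs H277: 7
  H249 vs H246: 6
  H277 vs H246: 4
The smallest is 2, between H334 and H246.

2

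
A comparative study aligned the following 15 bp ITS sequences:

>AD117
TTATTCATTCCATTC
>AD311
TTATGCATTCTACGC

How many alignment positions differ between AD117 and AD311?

4

Differing sites — 5:T/G; 11:C/T; 13:T/C; 14:T/G.
That gives 4 mismatches out of 15 aligned sites, so the Hamming distance is 4.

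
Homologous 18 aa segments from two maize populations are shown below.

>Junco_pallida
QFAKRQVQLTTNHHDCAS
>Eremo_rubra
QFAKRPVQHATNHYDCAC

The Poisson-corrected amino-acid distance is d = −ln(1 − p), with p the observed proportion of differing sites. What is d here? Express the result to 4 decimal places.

0.3254

Mismatches occur at site 6 (Q→P), site 9 (L→H), site 10 (T→A), site 14 (H→Y), site 18 (S→C).
p = 5/18 = 0.277778.
d = −ln(1 − 0.277778) = −ln(0.722222) = 0.3254.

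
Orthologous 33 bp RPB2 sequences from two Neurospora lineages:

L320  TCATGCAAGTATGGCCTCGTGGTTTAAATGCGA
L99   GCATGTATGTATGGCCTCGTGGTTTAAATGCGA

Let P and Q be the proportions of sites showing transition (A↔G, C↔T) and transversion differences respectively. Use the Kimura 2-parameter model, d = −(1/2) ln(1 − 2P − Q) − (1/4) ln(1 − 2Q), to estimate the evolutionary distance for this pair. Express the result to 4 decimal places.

0.0969

Differing sites — 1:T/G (Tv); 6:C/T (Ti); 8:A/T (Tv).
Of the 3 differences, 1 transition and 2 transversions over 33 sites: P = 1/33 = 0.030303, Q = 2/33 = 0.060606.
d = −0.5·ln(0.878788) − 0.25·ln(0.878788) = −0.5·(-0.129212) − 0.25·(-0.129212) = 0.0969.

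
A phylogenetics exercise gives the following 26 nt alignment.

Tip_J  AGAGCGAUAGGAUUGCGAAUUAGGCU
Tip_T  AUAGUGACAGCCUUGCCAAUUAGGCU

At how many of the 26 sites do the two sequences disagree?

6

Differing sites — 2:G/U; 5:C/U; 8:U/C; 11:G/C; 12:A/C; 17:G/C.
That gives 6 mismatches out of 26 aligned sites, so the Hamming distance is 6.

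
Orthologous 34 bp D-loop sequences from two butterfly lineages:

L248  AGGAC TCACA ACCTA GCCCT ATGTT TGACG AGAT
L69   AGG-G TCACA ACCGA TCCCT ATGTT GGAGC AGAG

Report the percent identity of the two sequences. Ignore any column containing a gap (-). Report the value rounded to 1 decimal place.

78.8%

Excluding the 1 gap column leaves 33 comparable sites.
Differing sites — 5:C/G; 14:T/G; 16:G/T; 26:T/G; 29:C/G; 30:G/C; 34:T/G.
26 of the 33 comparable sites match, so the percent identity is 26/33 × 100 = 78.8%.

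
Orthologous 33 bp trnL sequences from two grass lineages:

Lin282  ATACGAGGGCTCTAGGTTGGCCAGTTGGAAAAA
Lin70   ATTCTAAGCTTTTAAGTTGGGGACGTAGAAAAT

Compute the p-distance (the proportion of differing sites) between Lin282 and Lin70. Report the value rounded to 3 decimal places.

0.394

Differing sites — 3:A/T; 5:G/T; 7:G/A; 9:G/C; 10:C/T; 12:C/T; 15:G/A; 21:C/G; 22:C/G; 24:G/C; 25:T/G; 27:G/A; 33:A/T.
There are 13 differences over 33 sites, so p = 13/33 = 0.394.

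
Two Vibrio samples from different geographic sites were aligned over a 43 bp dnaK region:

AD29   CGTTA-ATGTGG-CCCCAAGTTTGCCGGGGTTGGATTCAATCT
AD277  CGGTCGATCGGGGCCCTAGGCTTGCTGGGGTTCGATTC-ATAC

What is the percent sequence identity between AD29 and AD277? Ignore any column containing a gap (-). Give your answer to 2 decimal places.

Excluding the 3 gap columns leaves 40 comparable sites.
Differing sites — 3:T/G; 5:A/C; 9:G/C; 10:T/G; 17:C/T; 19:A/G; 21:T/C; 26:C/T; 33:G/C; 42:C/A; 43:T/C.
29 of the 40 comparable sites match, so the percent identity is 29/40 × 100 = 72.50%.

72.50%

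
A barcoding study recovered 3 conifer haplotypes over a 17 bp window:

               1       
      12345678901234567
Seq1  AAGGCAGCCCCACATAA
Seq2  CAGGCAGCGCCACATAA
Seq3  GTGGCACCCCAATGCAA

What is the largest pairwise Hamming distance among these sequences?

8

Pairwise Hamming distances:
  Seq1 vs Seq2: 2
  Seq1 vs Seq3: 7
  Seq2 vs Seq3: 8
The largest is 8, between Seq2 and Seq3.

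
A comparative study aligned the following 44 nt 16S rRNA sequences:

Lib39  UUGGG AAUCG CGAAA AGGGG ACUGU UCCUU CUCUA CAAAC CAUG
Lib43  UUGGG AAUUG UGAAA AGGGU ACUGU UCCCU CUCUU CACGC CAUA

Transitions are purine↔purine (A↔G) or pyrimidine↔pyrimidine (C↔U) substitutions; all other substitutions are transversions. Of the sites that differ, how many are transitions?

Differing sites — 9:C/U (Ti); 11:C/U (Ti); 20:G/U (Tv); 29:U/C (Ti); 35:A/U (Tv); 38:A/C (Tv); 39:A/G (Ti); 44:G/A (Ti).
Of the 8 differences, 5 transitions and 3 transversions, so the answer is 5.

5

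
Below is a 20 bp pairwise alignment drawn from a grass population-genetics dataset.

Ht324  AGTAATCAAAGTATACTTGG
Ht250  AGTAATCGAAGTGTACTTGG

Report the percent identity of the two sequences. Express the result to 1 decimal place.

90.0%

Mismatches occur at site 8 (A↔G), site 13 (A↔G).
18 of the 20 sites match, so the percent identity is 18/20 × 100 = 90.0%.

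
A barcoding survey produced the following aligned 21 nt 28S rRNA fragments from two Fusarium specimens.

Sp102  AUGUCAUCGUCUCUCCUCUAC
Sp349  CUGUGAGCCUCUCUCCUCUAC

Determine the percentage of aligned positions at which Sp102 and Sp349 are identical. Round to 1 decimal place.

The sequences differ at positions 1 (A/C), 5 (C/G), 7 (U/G), 9 (G/C).
17 of the 21 sites match, so the percent identity is 17/21 × 100 = 81.0%.

81.0%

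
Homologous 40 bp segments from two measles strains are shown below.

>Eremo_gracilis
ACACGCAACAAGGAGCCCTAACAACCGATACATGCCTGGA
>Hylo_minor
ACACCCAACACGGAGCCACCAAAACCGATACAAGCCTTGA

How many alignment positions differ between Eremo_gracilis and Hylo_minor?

8

Differing sites — 5:G/C; 11:A/C; 18:C/A; 19:T/C; 20:A/C; 22:C/A; 33:T/A; 38:G/T.
That gives 8 mismatches out of 40 aligned sites, so the Hamming distance is 8.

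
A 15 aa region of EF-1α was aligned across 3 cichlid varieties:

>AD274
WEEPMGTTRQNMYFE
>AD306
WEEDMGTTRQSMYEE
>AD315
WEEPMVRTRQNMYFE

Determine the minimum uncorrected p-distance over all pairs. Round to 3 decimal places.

Pairwise Hamming distances:
  AD274 vs AD306: 3
  AD274 vs AD315: 2
  AD306 vs AD315: 5
The smallest is 2 mismatches, between AD274 and AD315; p = 2/15 = 0.133.

0.133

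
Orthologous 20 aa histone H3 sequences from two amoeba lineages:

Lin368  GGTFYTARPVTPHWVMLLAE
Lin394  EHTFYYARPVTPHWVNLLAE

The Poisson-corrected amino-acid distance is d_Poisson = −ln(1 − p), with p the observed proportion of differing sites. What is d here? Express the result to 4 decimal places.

Differing sites — 1:G/E; 2:G/H; 6:T/Y; 16:M/N.
p = 4/20 = 0.200000.
d = −ln(1 − 0.200000) = −ln(0.800000) = 0.2231.

0.2231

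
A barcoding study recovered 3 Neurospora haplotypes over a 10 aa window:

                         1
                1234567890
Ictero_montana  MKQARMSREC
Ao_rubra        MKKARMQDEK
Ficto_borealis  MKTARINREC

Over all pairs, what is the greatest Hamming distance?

5

Pairwise Hamming distances:
  Ictero_montana vs Ao_rubra: 4
  Ictero_montana vs Ficto_borealis: 3
  Ao_rubra vs Ficto_borealis: 5
The largest is 5, between Ao_rubra and Ficto_borealis.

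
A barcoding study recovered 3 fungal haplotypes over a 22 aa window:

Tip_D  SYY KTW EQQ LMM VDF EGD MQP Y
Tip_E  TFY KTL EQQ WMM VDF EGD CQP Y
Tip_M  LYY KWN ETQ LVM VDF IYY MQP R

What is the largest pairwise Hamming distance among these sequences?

Pairwise Hamming distances:
  Tip_D vs Tip_E: 5
  Tip_D vs Tip_M: 9
  Tip_E vs Tip_M: 12
The largest is 12, between Tip_E and Tip_M.

12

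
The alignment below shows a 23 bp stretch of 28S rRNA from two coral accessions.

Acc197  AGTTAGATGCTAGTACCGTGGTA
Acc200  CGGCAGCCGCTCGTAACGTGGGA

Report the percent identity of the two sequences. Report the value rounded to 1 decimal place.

65.2%

Differing sites — 1:A/C; 3:T/G; 4:T/C; 7:A/C; 8:T/C; 12:A/C; 16:C/A; 22:T/G.
15 of the 23 sites match, so the percent identity is 15/23 × 100 = 65.2%.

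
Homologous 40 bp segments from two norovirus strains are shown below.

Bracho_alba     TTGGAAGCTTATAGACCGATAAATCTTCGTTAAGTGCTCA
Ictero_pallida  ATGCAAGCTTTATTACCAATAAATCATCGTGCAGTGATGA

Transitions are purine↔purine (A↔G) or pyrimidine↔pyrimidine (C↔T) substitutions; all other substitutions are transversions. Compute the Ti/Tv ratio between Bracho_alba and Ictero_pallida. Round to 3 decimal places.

0.091

Mismatches occur at site 1 (T→A, transversion), site 4 (G→C, transversion), site 11 (A→T, transversion), site 12 (T→A, transversion), site 13 (A→T, transversion), site 14 (G→T, transversion), site 18 (G→A, transition), site 26 (T→A, transversion), site 31 (T→G, transversion), site 32 (A→C, transversion), site 37 (C→A, transversion), site 39 (C→G, transversion).
Of the 12 differences, 1 transition and 11 transversions, so Ti/Tv = 1/11 = 0.091.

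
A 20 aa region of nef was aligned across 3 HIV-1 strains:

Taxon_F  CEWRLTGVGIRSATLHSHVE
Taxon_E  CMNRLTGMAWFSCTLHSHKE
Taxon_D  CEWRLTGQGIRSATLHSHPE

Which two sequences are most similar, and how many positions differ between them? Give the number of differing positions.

Pairwise Hamming distances:
  Taxon_F vs Taxon_E: 8
  Taxon_F vs Taxon_D: 2
  Taxon_E vs Taxon_D: 8
The smallest is 2, between Taxon_F and Taxon_D.

2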